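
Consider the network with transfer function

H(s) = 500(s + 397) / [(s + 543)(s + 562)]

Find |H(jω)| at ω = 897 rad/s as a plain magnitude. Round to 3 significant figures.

At s = jω = j897:
zero (s+397): 397 + j897 → |·| = √(397²+897²) = √962218 ≈ 980.93, ∠ = arctan(897/397) ≈ 66.13°
pole (s+543): 543 + j897 → |·| = √(543²+897²) = √1099458 ≈ 1048.6, ∠ = arctan(897/543) ≈ 58.81°
pole (s+562): 562 + j897 → |·| = √(562²+897²) = √1120453 ≈ 1058.5, ∠ = arctan(897/562) ≈ 57.93°
|H| = 500 · 980.93 / 1.1099e+06 ≈ 0.4419

0.442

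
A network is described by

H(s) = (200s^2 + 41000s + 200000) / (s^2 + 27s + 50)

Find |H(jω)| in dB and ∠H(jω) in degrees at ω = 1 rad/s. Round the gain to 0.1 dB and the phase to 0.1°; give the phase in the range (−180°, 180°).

Substitute s = j1:
Numerator: 200(j1)^2 + 41000(j1) + 200000 = 199800 + j41000
Denominator: (j1)^2 + 27(j1) + 50 = 49 + j27
|N| = √(199800² + 41000²) ≈ 2.0396e+05, ∠N ≈ 11.60°
|D| = √(49² + 27²) ≈ 55.946, ∠D ≈ 28.86°
|H| = 2.0396e+05 / 55.946 ≈ 3645.7
Gain = 20 log₁₀(3645.7) ≈ 71.24 dB
∠H = 11.60° − 28.86° = -17.26°

71.2 dB, -17.3°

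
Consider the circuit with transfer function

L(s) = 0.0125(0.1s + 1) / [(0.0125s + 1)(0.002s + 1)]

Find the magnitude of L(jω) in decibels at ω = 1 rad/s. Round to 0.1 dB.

-38.0 dB

At ω = 1 rad/s:
zero (1 + j1·0.1) = 1 + j0.1 → |·| ≈ 1.005, ∠ ≈ 5.71°
pole (1 + j1·0.0125) = 1 + j0.0125 → |·| ≈ 1.0001, ∠ ≈ 0.72°
pole (1 + j1·0.002) = 1 + j0.002 → |·| ≈ 1, ∠ ≈ 0.11°
|L| = 0.0125 · 1.005 / (1.0001 · 1) ≈ 0.012561
Gain = 20 log₁₀(0.012561) ≈ -38.02 dB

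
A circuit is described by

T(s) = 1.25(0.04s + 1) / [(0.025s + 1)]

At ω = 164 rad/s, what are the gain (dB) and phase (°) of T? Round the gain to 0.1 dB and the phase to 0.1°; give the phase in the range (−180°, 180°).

At ω = 164 rad/s:
zero (1 + j164·0.04) = 1 + j6.56 → |·| ≈ 6.6358, ∠ ≈ 81.33°
pole (1 + j164·0.025) = 1 + j4.1 → |·| ≈ 4.2202, ∠ ≈ 76.29°
|T| = 1.25 · 6.6358 / (4.2202) ≈ 1.9655
Gain = 20 log₁₀(1.9655) ≈ 5.87 dB
∠T = (81.33°) − (76.29°) = 5.04°

5.9 dB, 5.0°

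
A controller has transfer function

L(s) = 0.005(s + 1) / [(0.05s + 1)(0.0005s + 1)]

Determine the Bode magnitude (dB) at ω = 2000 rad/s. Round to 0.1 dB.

At ω = 2000 rad/s:
zero (1 + j2000·1) = 1 + j2000 → |·| ≈ 2000, ∠ ≈ 89.97°
pole (1 + j2000·0.05) = 1 + j100 → |·| ≈ 100, ∠ ≈ 89.43°
pole (1 + j2000·0.0005) = 1 + j1 → |·| ≈ 1.4142, ∠ ≈ 45.00°
|L| = 0.005 · 2000 / (100 · 1.4142) ≈ 0.070711
Gain = 20 log₁₀(0.070711) ≈ -23.01 dB

-23.0 dB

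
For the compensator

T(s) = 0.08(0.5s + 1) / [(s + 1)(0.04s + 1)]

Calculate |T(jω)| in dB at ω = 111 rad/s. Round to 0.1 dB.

At ω = 111 rad/s:
zero (1 + j111·0.5) = 1 + j55.5 → |·| ≈ 55.509, ∠ ≈ 88.97°
pole (1 + j111·1) = 1 + j111 → |·| ≈ 111, ∠ ≈ 89.48°
pole (1 + j111·0.04) = 1 + j4.44 → |·| ≈ 4.5512, ∠ ≈ 77.31°
|T| = 0.08 · 55.509 / (111 · 4.5512) ≈ 0.0087903
Gain = 20 log₁₀(0.0087903) ≈ -41.12 dB

-41.1 dB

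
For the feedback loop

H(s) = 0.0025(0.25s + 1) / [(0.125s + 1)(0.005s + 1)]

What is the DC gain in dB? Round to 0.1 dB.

-52.0 dB

H(0) = 0.0025 · 1 / 1 = 0.0025
20 log₁₀(0.0025) ≈ -52.04 dB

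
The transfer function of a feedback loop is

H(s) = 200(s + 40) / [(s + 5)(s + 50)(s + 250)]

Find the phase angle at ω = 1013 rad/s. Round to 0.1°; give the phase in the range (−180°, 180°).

At s = jω = j1013:
zero (s+40): 40 + j1013 → |·| = √(40²+1013²) = √1027769 ≈ 1013.8, ∠ = arctan(1013/40) ≈ 87.74°
pole (s+5): 5 + j1013 → |·| = √(5²+1013²) = √1026194 ≈ 1013, ∠ = arctan(1013/5) ≈ 89.72°
pole (s+50): 50 + j1013 → |·| = √(50²+1013²) = √1028669 ≈ 1014.2, ∠ = arctan(1013/50) ≈ 87.17°
pole (s+250): 250 + j1013 → |·| = √(250²+1013²) = √1088669 ≈ 1043.4, ∠ = arctan(1013/250) ≈ 76.14°
∠H = 87.74° − 253.03° = -165.29°

-165.3°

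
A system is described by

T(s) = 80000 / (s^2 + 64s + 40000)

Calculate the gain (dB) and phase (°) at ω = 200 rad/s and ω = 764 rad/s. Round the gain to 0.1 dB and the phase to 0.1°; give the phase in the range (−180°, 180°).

At s = jω = j200:
quadratic: (j200)² + 64·j200 + 40000 = 0 + j12800 → |·| ≈ 12800, ∠ ≈ 90.00°
|T| = 80000 / 12800 ≈ 6.25
Gain = 20 log₁₀(6.25) ≈ 15.92 dB
∠T = 0.00° − 90.00° = -90.00°

At s = jω = j764:
quadratic: (j764)² + 64·j764 + 40000 = -543696 + j48896 → |·| ≈ 5.4589e+05, ∠ ≈ 174.86°
|T| = 80000 / 5.4589e+05 ≈ 0.14655
Gain = 20 log₁₀(0.14655) ≈ -16.68 dB
∠T = 0.00° − 174.86° = -174.86°

ω = 200: 15.9 dB, -90.0°; ω = 764: -16.7 dB, -174.9°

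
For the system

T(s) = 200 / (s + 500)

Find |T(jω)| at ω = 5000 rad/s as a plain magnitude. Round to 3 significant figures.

Substitute s = j5000:
Numerator: 200 = 200 + j0
Denominator: (j5000) + 500 = 500 + j5000
|N| = √(200² + 0²) ≈ 200, ∠N ≈ 0.00°
|D| = √(500² + 5000²) ≈ 5024.9, ∠D ≈ 84.29°
|T| = 200 / 5024.9 ≈ 0.039802

0.0398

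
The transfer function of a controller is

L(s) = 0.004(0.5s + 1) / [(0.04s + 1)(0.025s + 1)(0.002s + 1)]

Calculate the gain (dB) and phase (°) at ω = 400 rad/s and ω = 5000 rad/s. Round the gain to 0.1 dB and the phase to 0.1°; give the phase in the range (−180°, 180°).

ω = 400: -48.2 dB, -119.7°; ω = 5000: -88.0 dB, -173.6°

At ω = 400 rad/s:
zero (1 + j400·0.5) = 1 + j200 → |·| ≈ 200, ∠ ≈ 89.71°
pole (1 + j400·0.04) = 1 + j16 → |·| ≈ 16.031, ∠ ≈ 86.42°
pole (1 + j400·0.025) = 1 + j10 → |·| ≈ 10.05, ∠ ≈ 84.29°
pole (1 + j400·0.002) = 1 + j0.8 → |·| ≈ 1.2806, ∠ ≈ 38.66°
|L| = 0.004 · 200 / (16.031 · 10.05 · 1.2806) ≈ 0.0038775
Gain = 20 log₁₀(0.0038775) ≈ -48.23 dB
∠L = (89.71°) − (86.42° + 84.29° + 38.66°) = -119.66°

At ω = 5000 rad/s:
zero (1 + j5000·0.5) = 1 + j2500 → |·| ≈ 2500, ∠ ≈ 89.98°
pole (1 + j5000·0.04) = 1 + j200 → |·| ≈ 200, ∠ ≈ 89.71°
pole (1 + j5000·0.025) = 1 + j125 → |·| ≈ 125, ∠ ≈ 89.54°
pole (1 + j5000·0.002) = 1 + j10 → |·| ≈ 10.05, ∠ ≈ 84.29°
|L| = 0.004 · 2500 / (200 · 125 · 10.05) ≈ 3.9801e-05
Gain = 20 log₁₀(3.9801e-05) ≈ -88.00 dB
∠L = (89.98°) − (89.71° + 89.54° + 84.29°) = -173.56°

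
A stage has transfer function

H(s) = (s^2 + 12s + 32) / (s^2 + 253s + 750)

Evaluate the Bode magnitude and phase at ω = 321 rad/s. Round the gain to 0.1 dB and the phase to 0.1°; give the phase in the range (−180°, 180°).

Substitute s = j321:
Numerator: (j321)^2 + 12(j321) + 32 = -103009 + j3852
Denominator: (j321)^2 + 253(j321) + 750 = -102291 + j81213
|N| = √(103009² + 3852²) ≈ 1.0308e+05, ∠N ≈ 177.86°
|D| = √(102291² + 81213²) ≈ 1.3061e+05, ∠D ≈ 141.55°
|H| = 1.0308e+05 / 1.3061e+05 ≈ 0.78922
Gain = 20 log₁₀(0.78922) ≈ -2.06 dB
∠H = 177.86° − 141.55° = 36.31°

-2.1 dB, 36.3°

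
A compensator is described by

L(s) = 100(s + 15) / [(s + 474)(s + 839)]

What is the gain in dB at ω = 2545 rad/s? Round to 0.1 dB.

-28.7 dB

At s = jω = j2545:
zero (s+15): 15 + j2545 → |·| = √(15²+2545²) = √6477250 ≈ 2545, ∠ = arctan(2545/15) ≈ 89.66°
pole (s+474): 474 + j2545 → |·| = √(474²+2545²) = √6701701 ≈ 2588.8, ∠ = arctan(2545/474) ≈ 79.45°
pole (s+839): 839 + j2545 → |·| = √(839²+2545²) = √7180946 ≈ 2679.7, ∠ = arctan(2545/839) ≈ 71.75°
|L| = 100 · 2545 / 6.9372e+06 ≈ 0.036686
Gain = 20 log₁₀(0.036686) ≈ -28.71 dB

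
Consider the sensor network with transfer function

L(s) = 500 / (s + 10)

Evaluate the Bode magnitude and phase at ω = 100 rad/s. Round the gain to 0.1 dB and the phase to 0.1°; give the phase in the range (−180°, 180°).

13.9 dB, -84.3°

Substitute s = j100:
Numerator: 500 = 500 + j0
Denominator: (j100) + 10 = 10 + j100
|N| = √(500² + 0²) ≈ 500, ∠N ≈ 0.00°
|D| = √(10² + 100²) ≈ 100.5, ∠D ≈ 84.29°
|L| = 500 / 100.5 ≈ 4.9751
Gain = 20 log₁₀(4.9751) ≈ 13.94 dB
∠L = 0.00° − 84.29° = -84.29°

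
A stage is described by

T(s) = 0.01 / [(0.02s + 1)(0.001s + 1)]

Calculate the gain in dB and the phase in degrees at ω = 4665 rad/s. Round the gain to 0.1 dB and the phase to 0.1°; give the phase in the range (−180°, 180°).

-93.0 dB, -167.3°

At ω = 4665 rad/s:
pole (1 + j4665·0.02) = 1 + j93.3 → |·| ≈ 93.305, ∠ ≈ 89.39°
pole (1 + j4665·0.001) = 1 + j4.665 → |·| ≈ 4.771, ∠ ≈ 77.90°
|T| = 0.01 · 1 / (93.305 · 4.771) ≈ 2.2464e-05
Gain = 20 log₁₀(2.2464e-05) ≈ -92.97 dB
∠T = (0°) − (89.39° + 77.90°) = -167.29°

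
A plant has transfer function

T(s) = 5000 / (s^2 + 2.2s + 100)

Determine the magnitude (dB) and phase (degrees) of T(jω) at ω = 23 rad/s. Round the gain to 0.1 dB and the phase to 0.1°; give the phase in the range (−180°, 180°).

21.3 dB, -173.3°

At s = jω = j23:
quadratic: (j23)² + 2.2·j23 + 100 = -429 + j50.6 → |·| ≈ 431.97, ∠ ≈ 173.27°
|T| = 5000 / 431.97 ≈ 11.575
Gain = 20 log₁₀(11.575) ≈ 21.27 dB
∠T = 0.00° − 173.27° = -173.27°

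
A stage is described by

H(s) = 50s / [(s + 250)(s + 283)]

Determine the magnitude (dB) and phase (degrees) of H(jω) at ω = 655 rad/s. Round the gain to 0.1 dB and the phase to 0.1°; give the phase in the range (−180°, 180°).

At s = jω = j655:
zero at origin: s = j655 → |·| = 655, ∠ = 90.00°
pole (s+250): 250 + j655 → |·| = √(250²+655²) = √491525 ≈ 701.09, ∠ = arctan(655/250) ≈ 69.11°
pole (s+283): 283 + j655 → |·| = √(283²+655²) = √509114 ≈ 713.52, ∠ = arctan(655/283) ≈ 66.63°
|H| = 50 · 655 / 5.0024e+05 ≈ 0.065469
Gain = 20 log₁₀(0.065469) ≈ -23.68 dB
∠H = 90.00° − 135.74° = -45.74°

-23.7 dB, -45.7°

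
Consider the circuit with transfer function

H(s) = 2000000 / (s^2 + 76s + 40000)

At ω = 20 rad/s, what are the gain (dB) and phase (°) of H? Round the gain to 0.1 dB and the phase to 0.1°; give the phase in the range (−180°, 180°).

34.1 dB, -2.2°

At s = jω = j20:
quadratic: (j20)² + 76·j20 + 40000 = 39600 + j1520 → |·| ≈ 39629, ∠ ≈ 2.20°
|H| = 2000000 / 39629 ≈ 50.468
Gain = 20 log₁₀(50.468) ≈ 34.06 dB
∠H = 0.00° − 2.20° = -2.20°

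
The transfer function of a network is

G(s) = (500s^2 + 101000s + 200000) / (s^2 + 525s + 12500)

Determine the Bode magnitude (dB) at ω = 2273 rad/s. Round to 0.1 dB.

Substitute s = j2273:
Numerator: 500(j2273)^2 + 101000(j2273) + 200000 = -2583064500 + j229573000
Denominator: (j2273)^2 + 525(j2273) + 12500 = -5154029 + j1193325
|N| = √(2583064500² + 229573000²) ≈ 2.5932e+09, ∠N ≈ 174.92°
|D| = √(5154029² + 1193325²) ≈ 5.2904e+06, ∠D ≈ 166.96°
|G| = 2.5932e+09 / 5.2904e+06 ≈ 490.17
Gain = 20 log₁₀(490.17) ≈ 53.81 dB

53.8 dB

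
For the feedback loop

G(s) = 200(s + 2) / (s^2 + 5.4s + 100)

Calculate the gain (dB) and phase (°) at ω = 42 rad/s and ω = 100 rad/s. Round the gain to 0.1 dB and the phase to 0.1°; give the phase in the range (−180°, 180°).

At s = jω = j42:
zero (s+2): 2 + j42 → |·| = √(2²+42²) = √1768 ≈ 42.048, ∠ = arctan(42/2) ≈ 87.27°
quadratic: (j42)² + 5.4·j42 + 100 = -1664 + j226.8 → |·| ≈ 1679.4, ∠ ≈ 172.24°
|G| = 200 · 42.048 / 1679.4 ≈ 5.0075
Gain = 20 log₁₀(5.0075) ≈ 13.99 dB
∠G = 87.27° − 172.24° = -84.97°

At s = jω = j100:
zero (s+2): 2 + j100 → |·| = √(2²+100²) = √10004 ≈ 100.02, ∠ = arctan(100/2) ≈ 88.85°
quadratic: (j100)² + 5.4·j100 + 100 = -9900 + j540 → |·| ≈ 9914.7, ∠ ≈ 176.88°
|G| = 200 · 100.02 / 9914.7 ≈ 2.0176
Gain = 20 log₁₀(2.0176) ≈ 6.10 dB
∠G = 88.85° − 176.88° = -88.03°

ω = 42: 14.0 dB, -85.0°; ω = 100: 6.1 dB, -88.0°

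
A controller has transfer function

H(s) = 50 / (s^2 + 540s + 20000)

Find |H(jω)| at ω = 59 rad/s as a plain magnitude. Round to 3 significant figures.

Substitute s = j59:
Numerator: 50 = 50 + j0
Denominator: (j59)^2 + 540(j59) + 20000 = 16519 + j31860
|N| = √(50² + 0²) ≈ 50, ∠N ≈ 0.00°
|D| = √(16519² + 31860²) ≈ 35888, ∠D ≈ 62.59°
|H| = 50 / 35888 ≈ 0.0013932

0.00139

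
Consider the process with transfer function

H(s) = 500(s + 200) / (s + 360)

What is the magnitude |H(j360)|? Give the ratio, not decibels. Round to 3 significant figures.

404

At s = jω = j360:
zero (s+200): 200 + j360 → |·| = √(200²+360²) = √169600 ≈ 411.83, ∠ = arctan(360/200) ≈ 60.95°
pole (s+360): 360 + j360 → |·| = √(360²+360²) = √259200 ≈ 509.12, ∠ = arctan(360/360) ≈ 45.00°
|H| = 500 · 411.83 / 509.12 ≈ 404.45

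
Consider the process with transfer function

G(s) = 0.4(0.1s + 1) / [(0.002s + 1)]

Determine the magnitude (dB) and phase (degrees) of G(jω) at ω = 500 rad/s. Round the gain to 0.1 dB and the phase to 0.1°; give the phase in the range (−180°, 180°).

At ω = 500 rad/s:
zero (1 + j500·0.1) = 1 + j50 → |·| ≈ 50.01, ∠ ≈ 88.85°
pole (1 + j500·0.002) = 1 + j1 → |·| ≈ 1.4142, ∠ ≈ 45.00°
|G| = 0.4 · 50.01 / (1.4142) ≈ 14.145
Gain = 20 log₁₀(14.145) ≈ 23.01 dB
∠G = (88.85°) − (45.00°) = 43.85°

23.0 dB, 43.9°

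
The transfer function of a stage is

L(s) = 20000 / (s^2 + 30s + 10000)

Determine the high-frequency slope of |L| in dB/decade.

-40 dB/decade

Each pole contributes −20 dB/decade at high frequency; each zero contributes +20 dB/decade.
Net: 0 zero(s) − 2 pole(s) → -40 dB/decade.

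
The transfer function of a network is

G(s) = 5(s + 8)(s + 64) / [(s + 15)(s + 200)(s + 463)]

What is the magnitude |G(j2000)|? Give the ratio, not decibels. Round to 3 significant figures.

0.00242

At s = jω = j2000:
zero (s+8): 8 + j2000 → |·| = √(8²+2000²) = √4000064 ≈ 2000, ∠ = arctan(2000/8) ≈ 89.77°
zero (s+64): 64 + j2000 → |·| = √(64²+2000²) = √4004096 ≈ 2001, ∠ = arctan(2000/64) ≈ 88.17°
pole (s+15): 15 + j2000 → |·| = √(15²+2000²) = √4000225 ≈ 2000.1, ∠ = arctan(2000/15) ≈ 89.57°
pole (s+200): 200 + j2000 → |·| = √(200²+2000²) = √4040000 ≈ 2010, ∠ = arctan(2000/200) ≈ 84.29°
pole (s+463): 463 + j2000 → |·| = √(463²+2000²) = √4214369 ≈ 2052.9, ∠ = arctan(2000/463) ≈ 76.97°
|G| = 5 · 4.002e+06 / 8.2531e+09 ≈ 0.0024245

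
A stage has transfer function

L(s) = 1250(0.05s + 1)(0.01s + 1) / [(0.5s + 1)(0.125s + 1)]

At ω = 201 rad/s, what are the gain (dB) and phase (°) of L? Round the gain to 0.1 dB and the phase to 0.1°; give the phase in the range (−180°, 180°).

21.0 dB, -29.3°

At ω = 201 rad/s:
zero (1 + j201·0.05) = 1 + j10.05 → |·| ≈ 10.1, ∠ ≈ 84.32°
zero (1 + j201·0.01) = 1 + j2.01 → |·| ≈ 2.245, ∠ ≈ 63.55°
pole (1 + j201·0.5) = 1 + j100.5 → |·| ≈ 100.5, ∠ ≈ 89.43°
pole (1 + j201·0.125) = 1 + j25.125 → |·| ≈ 25.145, ∠ ≈ 87.72°
|L| = 1250 · 10.1 · 2.245 / (100.5 · 25.145) ≈ 11.216
Gain = 20 log₁₀(11.216) ≈ 21.00 dB
∠L = (84.32° + 63.55°) − (89.43° + 87.72°) = -29.28°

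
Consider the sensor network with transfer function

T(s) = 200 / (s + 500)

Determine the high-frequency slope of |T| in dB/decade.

Each pole contributes −20 dB/decade at high frequency; each zero contributes +20 dB/decade.
Net: 0 zero(s) − 1 pole(s) → -20 dB/decade.

-20 dB/decade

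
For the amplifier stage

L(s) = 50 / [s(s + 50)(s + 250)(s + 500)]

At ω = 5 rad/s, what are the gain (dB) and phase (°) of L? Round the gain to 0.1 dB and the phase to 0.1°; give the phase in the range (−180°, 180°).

At s = jω = j5:
pole (s+50): 50 + j5 → |·| = √(50²+5²) = √2525 ≈ 50.249, ∠ = arctan(5/50) ≈ 5.71°
pole (s+250): 250 + j5 → |·| = √(250²+5²) = √62525 ≈ 250.05, ∠ = arctan(5/250) ≈ 1.15°
pole (s+500): 500 + j5 → |·| = √(500²+5²) = √250025 ≈ 500.02, ∠ = arctan(5/500) ≈ 0.57°
pole at origin: |s| = 5, ∠ = 90.00° (in denominator)
|L| = 50 / 3.1413e+07 ≈ 1.5917e-06
Gain = 20 log₁₀(1.5917e-06) ≈ -115.96 dB
∠L = 0.00° − 97.43° = -97.43°

-116.0 dB, -97.4°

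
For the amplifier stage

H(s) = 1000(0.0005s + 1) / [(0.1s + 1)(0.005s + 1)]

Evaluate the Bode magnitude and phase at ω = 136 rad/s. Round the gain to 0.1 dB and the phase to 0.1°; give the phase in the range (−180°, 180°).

At ω = 136 rad/s:
zero (1 + j136·0.0005) = 1 + j0.068 → |·| ≈ 1.0023, ∠ ≈ 3.89°
pole (1 + j136·0.1) = 1 + j13.6 → |·| ≈ 13.637, ∠ ≈ 85.79°
pole (1 + j136·0.005) = 1 + j0.68 → |·| ≈ 1.2093, ∠ ≈ 34.22°
|H| = 1000 · 1.0023 / (13.637 · 1.2093) ≈ 60.778
Gain = 20 log₁₀(60.778) ≈ 35.67 dB
∠H = (3.89°) − (85.79° + 34.22°) = -116.12°

35.7 dB, -116.1°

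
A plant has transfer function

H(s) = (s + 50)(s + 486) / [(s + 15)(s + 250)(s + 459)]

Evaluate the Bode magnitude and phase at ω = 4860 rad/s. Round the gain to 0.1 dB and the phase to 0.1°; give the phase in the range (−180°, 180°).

-73.7 dB, -87.8°

At s = jω = j4860:
zero (s+50): 50 + j4860 → |·| = √(50²+4860²) = √23622100 ≈ 4860.3, ∠ = arctan(4860/50) ≈ 89.41°
zero (s+486): 486 + j4860 → |·| = √(486²+4860²) = √23855796 ≈ 4884.2, ∠ = arctan(4860/486) ≈ 84.29°
pole (s+15): 15 + j4860 → |·| = √(15²+4860²) = √23619825 ≈ 4860, ∠ = arctan(4860/15) ≈ 89.82°
pole (s+250): 250 + j4860 → |·| = √(250²+4860²) = √23682100 ≈ 4866.4, ∠ = arctan(4860/250) ≈ 87.06°
pole (s+459): 459 + j4860 → |·| = √(459²+4860²) = √23830281 ≈ 4881.6, ∠ = arctan(4860/459) ≈ 84.60°
|H| = 1 · 2.3739e+07 / 1.1545e+11 ≈ 0.00020562
Gain = 20 log₁₀(0.00020562) ≈ -73.74 dB
∠H = 173.70° − 261.48° = -87.78°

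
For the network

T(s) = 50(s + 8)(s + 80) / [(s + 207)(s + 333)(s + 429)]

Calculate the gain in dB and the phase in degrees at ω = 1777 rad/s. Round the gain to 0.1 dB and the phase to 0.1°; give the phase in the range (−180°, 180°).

-31.5 dB, -62.0°

At s = jω = j1777:
zero (s+8): 8 + j1777 → |·| = √(8²+1777²) = √3157793 ≈ 1777, ∠ = arctan(1777/8) ≈ 89.74°
zero (s+80): 80 + j1777 → |·| = √(80²+1777²) = √3164129 ≈ 1778.8, ∠ = arctan(1777/80) ≈ 87.42°
pole (s+207): 207 + j1777 → |·| = √(207²+1777²) = √3200578 ≈ 1789, ∠ = arctan(1777/207) ≈ 83.36°
pole (s+333): 333 + j1777 → |·| = √(333²+1777²) = √3268618 ≈ 1807.9, ∠ = arctan(1777/333) ≈ 79.39°
pole (s+429): 429 + j1777 → |·| = √(429²+1777²) = √3341770 ≈ 1828.1, ∠ = arctan(1777/429) ≈ 76.43°
|T| = 50 · 3.1609e+06 / 5.9127e+09 ≈ 0.02673
Gain = 20 log₁₀(0.02673) ≈ -31.46 dB
∠T = 177.16° − 239.18° = -62.02°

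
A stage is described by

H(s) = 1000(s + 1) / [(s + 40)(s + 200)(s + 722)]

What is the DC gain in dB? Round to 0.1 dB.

H(0) = 1000·1 / (40·200·722) ≈ 0.00017313
20 log₁₀(0.00017313) ≈ -75.23 dB

-75.2 dB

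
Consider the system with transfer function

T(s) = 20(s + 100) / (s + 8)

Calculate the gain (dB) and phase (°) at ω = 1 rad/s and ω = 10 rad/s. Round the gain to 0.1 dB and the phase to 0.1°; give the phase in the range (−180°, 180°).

At s = jω = j1:
zero (s+100): 100 + j1 → |·| = √(100²+1²) = √10001 ≈ 100, ∠ = arctan(1/100) ≈ 0.57°
pole (s+8): 8 + j1 → |·| = √(8²+1²) = √65 ≈ 8.0623, ∠ = arctan(1/8) ≈ 7.13°
|T| = 20 · 100 / 8.0623 ≈ 248.07
Gain = 20 log₁₀(248.07) ≈ 47.89 dB
∠T = 0.57° − 7.13° = -6.56°

At s = jω = j10:
zero (s+100): 100 + j10 → |·| = √(100²+10²) = √10100 ≈ 100.5, ∠ = arctan(10/100) ≈ 5.71°
pole (s+8): 8 + j10 → |·| = √(8²+10²) = √164 ≈ 12.806, ∠ = arctan(10/8) ≈ 51.34°
|T| = 20 · 100.5 / 12.806 ≈ 156.96
Gain = 20 log₁₀(156.96) ≈ 43.92 dB
∠T = 5.71° − 51.34° = -45.63°

ω = 1: 47.9 dB, -6.6°; ω = 10: 43.9 dB, -45.6°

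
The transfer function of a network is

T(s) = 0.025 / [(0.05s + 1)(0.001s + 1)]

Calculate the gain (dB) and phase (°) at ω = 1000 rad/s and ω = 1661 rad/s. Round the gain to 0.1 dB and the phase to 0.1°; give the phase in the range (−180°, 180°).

ω = 1000: -69.0 dB, -133.9°; ω = 1661: -76.2 dB, -148.3°

At ω = 1000 rad/s:
pole (1 + j1000·0.05) = 1 + j50 → |·| ≈ 50.01, ∠ ≈ 88.85°
pole (1 + j1000·0.001) = 1 + j1 → |·| ≈ 1.4142, ∠ ≈ 45.00°
|T| = 0.025 · 1 / (50.01 · 1.4142) ≈ 0.00035349
Gain = 20 log₁₀(0.00035349) ≈ -69.03 dB
∠T = (0°) − (88.85° + 45.00°) = -133.85°

At ω = 1661 rad/s:
pole (1 + j1661·0.05) = 1 + j83.05 → |·| ≈ 83.056, ∠ ≈ 89.31°
pole (1 + j1661·0.001) = 1 + j1.661 → |·| ≈ 1.9388, ∠ ≈ 58.95°
|T| = 0.025 · 1 / (83.056 · 1.9388) ≈ 0.00015525
Gain = 20 log₁₀(0.00015525) ≈ -76.18 dB
∠T = (0°) − (89.31° + 58.95°) = -148.26°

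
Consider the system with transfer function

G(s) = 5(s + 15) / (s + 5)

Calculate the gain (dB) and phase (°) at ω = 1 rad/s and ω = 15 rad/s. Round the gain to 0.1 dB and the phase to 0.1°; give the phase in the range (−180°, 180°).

At s = jω = j1:
zero (s+15): 15 + j1 → |·| = √(15²+1²) = √226 ≈ 15.033, ∠ = arctan(1/15) ≈ 3.81°
pole (s+5): 5 + j1 → |·| = √(5²+1²) = √26 ≈ 5.099, ∠ = arctan(1/5) ≈ 11.31°
|G| = 5 · 15.033 / 5.099 ≈ 14.741
Gain = 20 log₁₀(14.741) ≈ 23.37 dB
∠G = 3.81° − 11.31° = -7.50°

At s = jω = j15:
zero (s+15): 15 + j15 → |·| = √(15²+15²) = √450 ≈ 21.213, ∠ = arctan(15/15) ≈ 45.00°
pole (s+5): 5 + j15 → |·| = √(5²+15²) = √250 ≈ 15.811, ∠ = arctan(15/5) ≈ 71.57°
|G| = 5 · 21.213 / 15.811 ≈ 6.7083
Gain = 20 log₁₀(6.7083) ≈ 16.53 dB
∠G = 45.00° − 71.57° = -26.57°

ω = 1: 23.4 dB, -7.5°; ω = 15: 16.5 dB, -26.6°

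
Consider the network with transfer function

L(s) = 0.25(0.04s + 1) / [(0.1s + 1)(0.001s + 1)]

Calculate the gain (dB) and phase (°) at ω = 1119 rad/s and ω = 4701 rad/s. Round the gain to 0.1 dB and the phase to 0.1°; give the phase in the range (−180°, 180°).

ω = 1119: -23.5 dB, -49.0°; ω = 4701: -33.6 dB, -78.2°

At ω = 1119 rad/s:
zero (1 + j1119·0.04) = 1 + j44.76 → |·| ≈ 44.771, ∠ ≈ 88.72°
pole (1 + j1119·0.1) = 1 + j111.9 → |·| ≈ 111.9, ∠ ≈ 89.49°
pole (1 + j1119·0.001) = 1 + j1.119 → |·| ≈ 1.5007, ∠ ≈ 48.21°
|L| = 0.25 · 44.771 / (111.9 · 1.5007) ≈ 0.066652
Gain = 20 log₁₀(0.066652) ≈ -23.52 dB
∠L = (88.72°) − (89.49° + 48.21°) = -48.98°

At ω = 4701 rad/s:
zero (1 + j4701·0.04) = 1 + j188.04 → |·| ≈ 188.04, ∠ ≈ 89.70°
pole (1 + j4701·0.1) = 1 + j470.1 → |·| ≈ 470.1, ∠ ≈ 89.88°
pole (1 + j4701·0.001) = 1 + j4.701 → |·| ≈ 4.8062, ∠ ≈ 77.99°
|L| = 0.25 · 188.04 / (470.1 · 4.8062) ≈ 0.020806
Gain = 20 log₁₀(0.020806) ≈ -33.64 dB
∠L = (89.70°) − (89.88° + 77.99°) = -78.17°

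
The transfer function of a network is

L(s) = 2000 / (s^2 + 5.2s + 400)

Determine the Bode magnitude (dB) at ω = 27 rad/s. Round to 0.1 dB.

At s = jω = j27:
quadratic: (j27)² + 5.2·j27 + 400 = -329 + j140.4 → |·| ≈ 357.71, ∠ ≈ 156.89°
|L| = 2000 / 357.71 ≈ 5.5911
Gain = 20 log₁₀(5.5911) ≈ 14.95 dB

15.0 dB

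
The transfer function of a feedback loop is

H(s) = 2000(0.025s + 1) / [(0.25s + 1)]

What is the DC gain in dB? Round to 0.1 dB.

H(0) = 2000 · 1 / 1 = 2000
20 log₁₀(2000) ≈ 66.02 dB

66.0 dB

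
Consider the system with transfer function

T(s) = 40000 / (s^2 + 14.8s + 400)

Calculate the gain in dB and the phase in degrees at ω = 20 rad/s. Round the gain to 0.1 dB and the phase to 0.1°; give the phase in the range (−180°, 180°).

42.6 dB, -90.0°

At s = jω = j20:
quadratic: (j20)² + 14.8·j20 + 400 = 0 + j296 → |·| ≈ 296, ∠ ≈ 90.00°
|T| = 40000 / 296 ≈ 135.14
Gain = 20 log₁₀(135.14) ≈ 42.62 dB
∠T = 0.00° − 90.00° = -90.00°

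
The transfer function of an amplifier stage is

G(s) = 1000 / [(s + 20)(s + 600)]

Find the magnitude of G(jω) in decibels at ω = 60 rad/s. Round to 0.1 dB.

-31.6 dB

At s = jω = j60:
pole (s+20): 20 + j60 → |·| = √(20²+60²) = √4000 ≈ 63.246, ∠ = arctan(60/20) ≈ 71.57°
pole (s+600): 600 + j60 → |·| = √(600²+60²) = √363600 ≈ 602.99, ∠ = arctan(60/600) ≈ 5.71°
|G| = 1000 / 38137 ≈ 0.026221
Gain = 20 log₁₀(0.026221) ≈ -31.63 dB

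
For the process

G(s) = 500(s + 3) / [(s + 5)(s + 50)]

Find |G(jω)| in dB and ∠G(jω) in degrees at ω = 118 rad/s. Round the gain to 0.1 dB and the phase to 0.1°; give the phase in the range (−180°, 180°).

11.8 dB, -66.1°

At s = jω = j118:
zero (s+3): 3 + j118 → |·| = √(3²+118²) = √13933 ≈ 118.04, ∠ = arctan(118/3) ≈ 88.54°
pole (s+5): 5 + j118 → |·| = √(5²+118²) = √13949 ≈ 118.11, ∠ = arctan(118/5) ≈ 87.57°
pole (s+50): 50 + j118 → |·| = √(50²+118²) = √16424 ≈ 128.16, ∠ = arctan(118/50) ≈ 67.04°
|G| = 500 · 118.04 / 15137 ≈ 3.8991
Gain = 20 log₁₀(3.8991) ≈ 11.82 dB
∠G = 88.54° − 154.61° = -66.07°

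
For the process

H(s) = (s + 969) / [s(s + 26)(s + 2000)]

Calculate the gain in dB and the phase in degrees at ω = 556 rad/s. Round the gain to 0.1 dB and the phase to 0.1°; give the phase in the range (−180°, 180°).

-115.2 dB, -163.0°

At s = jω = j556:
zero (s+969): 969 + j556 → |·| = √(969²+556²) = √1248097 ≈ 1117.2, ∠ = arctan(556/969) ≈ 29.85°
pole (s+26): 26 + j556 → |·| = √(26²+556²) = √309812 ≈ 556.61, ∠ = arctan(556/26) ≈ 87.32°
pole (s+2000): 2000 + j556 → |·| = √(2000²+556²) = √4309136 ≈ 2075.8, ∠ = arctan(556/2000) ≈ 15.54°
pole at origin: |s| = 556, ∠ = 90.00° (in denominator)
|H| = 1 · 1117.2 / 6.4241e+08 ≈ 1.7391e-06
Gain = 20 log₁₀(1.7391e-06) ≈ -115.19 dB
∠H = 29.85° − 192.86° = -163.01°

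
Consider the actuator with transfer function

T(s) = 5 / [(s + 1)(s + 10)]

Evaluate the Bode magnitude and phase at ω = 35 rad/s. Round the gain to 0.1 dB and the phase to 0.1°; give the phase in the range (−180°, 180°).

-48.1 dB, -162.4°

At s = jω = j35:
pole (s+1): 1 + j35 → |·| = √(1²+35²) = √1226 ≈ 35.014, ∠ = arctan(35/1) ≈ 88.36°
pole (s+10): 10 + j35 → |·| = √(10²+35²) = √1325 ≈ 36.401, ∠ = arctan(35/10) ≈ 74.05°
|T| = 5 / 1274.5 ≈ 0.0039231
Gain = 20 log₁₀(0.0039231) ≈ -48.13 dB
∠T = 0.00° − 162.41° = -162.41°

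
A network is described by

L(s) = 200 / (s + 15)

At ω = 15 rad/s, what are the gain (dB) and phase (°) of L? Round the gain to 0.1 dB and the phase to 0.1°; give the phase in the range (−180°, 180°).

At s = jω = j15:
pole (s+15): 15 + j15 → |·| = √(15²+15²) = √450 ≈ 21.213, ∠ = arctan(15/15) ≈ 45.00°
|L| = 200 / 21.213 ≈ 9.4282
Gain = 20 log₁₀(9.4282) ≈ 19.49 dB
∠L = 0.00° − 45.00° = -45.00°

19.5 dB, -45.0°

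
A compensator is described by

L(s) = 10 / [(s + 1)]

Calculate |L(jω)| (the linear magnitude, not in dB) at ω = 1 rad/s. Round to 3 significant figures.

At ω = 1 rad/s:
pole (1 + j1·1) = 1 + j1 → |·| ≈ 1.4142, ∠ ≈ 45.00°
|L| = 10 · 1 / (1.4142) ≈ 7.0711

7.07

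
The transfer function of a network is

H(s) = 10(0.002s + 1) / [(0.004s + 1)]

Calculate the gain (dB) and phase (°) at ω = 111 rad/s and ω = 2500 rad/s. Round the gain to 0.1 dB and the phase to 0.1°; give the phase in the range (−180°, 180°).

ω = 111: 19.4 dB, -11.4°; ω = 2500: 14.1 dB, -5.6°

At ω = 111 rad/s:
zero (1 + j111·0.002) = 1 + j0.222 → |·| ≈ 1.0243, ∠ ≈ 12.52°
pole (1 + j111·0.004) = 1 + j0.444 → |·| ≈ 1.0941, ∠ ≈ 23.94°
|H| = 10 · 1.0243 / (1.0941) ≈ 9.362
Gain = 20 log₁₀(9.362) ≈ 19.43 dB
∠H = (12.52°) − (23.94°) = -11.42°

At ω = 2500 rad/s:
zero (1 + j2500·0.002) = 1 + j5 → |·| ≈ 5.099, ∠ ≈ 78.69°
pole (1 + j2500·0.004) = 1 + j10 → |·| ≈ 10.05, ∠ ≈ 84.29°
|H| = 10 · 5.099 / (10.05) ≈ 5.0736
Gain = 20 log₁₀(5.0736) ≈ 14.11 dB
∠H = (78.69°) − (84.29°) = -5.60°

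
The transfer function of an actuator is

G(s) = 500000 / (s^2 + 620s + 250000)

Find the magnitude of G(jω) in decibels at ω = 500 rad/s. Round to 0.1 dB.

4.2 dB

At s = jω = j500:
quadratic: (j500)² + 620·j500 + 250000 = 0 + j310000 → |·| ≈ 3.1e+05, ∠ ≈ 90.00°
|G| = 500000 / 3.1e+05 ≈ 1.6129
Gain = 20 log₁₀(1.6129) ≈ 4.15 dB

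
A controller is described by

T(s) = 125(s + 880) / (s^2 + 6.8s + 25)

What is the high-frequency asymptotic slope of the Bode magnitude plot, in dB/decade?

Each pole contributes −20 dB/decade at high frequency; each zero contributes +20 dB/decade.
Net: 1 zero(s) − 2 pole(s) → -20 dB/decade.

-20 dB/decade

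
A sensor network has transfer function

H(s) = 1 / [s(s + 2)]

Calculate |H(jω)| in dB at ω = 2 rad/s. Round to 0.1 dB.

-15.1 dB

At s = jω = j2:
pole (s+2): 2 + j2 → |·| = √(2²+2²) = √8 ≈ 2.8284, ∠ = arctan(2/2) ≈ 45.00°
pole at origin: |s| = 2, ∠ = 90.00° (in denominator)
|H| = 1 / 5.6568 ≈ 0.17678
Gain = 20 log₁₀(0.17678) ≈ -15.05 dB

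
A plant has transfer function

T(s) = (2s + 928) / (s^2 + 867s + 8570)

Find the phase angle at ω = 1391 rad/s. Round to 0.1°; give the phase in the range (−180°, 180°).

Substitute s = j1391:
Numerator: 2(j1391) + 928 = 928 + j2782
Denominator: (j1391)^2 + 867(j1391) + 8570 = -1926311 + j1205997
|N| = √(928² + 2782²) ≈ 2932.7, ∠N ≈ 71.55°
|D| = √(1926311² + 1205997²) ≈ 2.2727e+06, ∠D ≈ 147.95°
∠T = 71.55° − 147.95° = -76.40°

-76.4°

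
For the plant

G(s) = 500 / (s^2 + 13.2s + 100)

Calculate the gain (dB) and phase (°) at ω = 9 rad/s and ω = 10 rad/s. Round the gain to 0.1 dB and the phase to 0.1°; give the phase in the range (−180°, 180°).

At s = jω = j9:
quadratic: (j9)² + 13.2·j9 + 100 = 19 + j118.8 → |·| ≈ 120.31, ∠ ≈ 80.91°
|G| = 500 / 120.31 ≈ 4.1559
Gain = 20 log₁₀(4.1559) ≈ 12.37 dB
∠G = 0.00° − 80.91° = -80.91°

At s = jω = j10:
quadratic: (j10)² + 13.2·j10 + 100 = 0 + j132 → |·| ≈ 132, ∠ ≈ 90.00°
|G| = 500 / 132 ≈ 3.7879
Gain = 20 log₁₀(3.7879) ≈ 11.57 dB
∠G = 0.00° − 90.00° = -90.00°

ω = 9: 12.4 dB, -80.9°; ω = 10: 11.6 dB, -90.0°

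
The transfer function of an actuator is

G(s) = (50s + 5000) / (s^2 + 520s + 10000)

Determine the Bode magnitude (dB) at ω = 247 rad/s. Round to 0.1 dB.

-20.3 dB

Substitute s = j247:
Numerator: 50(j247) + 5000 = 5000 + j12350
Denominator: (j247)^2 + 520(j247) + 10000 = -51009 + j128440
|N| = √(5000² + 12350²) ≈ 13324, ∠N ≈ 67.96°
|D| = √(51009² + 128440²) ≈ 1.382e+05, ∠D ≈ 111.66°
|G| = 13324 / 1.382e+05 ≈ 0.096411
Gain = 20 log₁₀(0.096411) ≈ -20.32 dB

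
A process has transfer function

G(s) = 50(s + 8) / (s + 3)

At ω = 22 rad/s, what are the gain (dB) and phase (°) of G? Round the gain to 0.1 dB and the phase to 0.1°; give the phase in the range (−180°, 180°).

34.4 dB, -12.2°

At s = jω = j22:
zero (s+8): 8 + j22 → |·| = √(8²+22²) = √548 ≈ 23.409, ∠ = arctan(22/8) ≈ 70.02°
pole (s+3): 3 + j22 → |·| = √(3²+22²) = √493 ≈ 22.204, ∠ = arctan(22/3) ≈ 82.23°
|G| = 50 · 23.409 / 22.204 ≈ 52.713
Gain = 20 log₁₀(52.713) ≈ 34.44 dB
∠G = 70.02° − 82.23° = -12.21°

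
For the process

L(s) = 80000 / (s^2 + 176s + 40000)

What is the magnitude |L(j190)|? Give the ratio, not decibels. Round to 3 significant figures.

At s = jω = j190:
quadratic: (j190)² + 176·j190 + 40000 = 3900 + j33440 → |·| ≈ 33667, ∠ ≈ 83.35°
|L| = 80000 / 33667 ≈ 2.3762

2.38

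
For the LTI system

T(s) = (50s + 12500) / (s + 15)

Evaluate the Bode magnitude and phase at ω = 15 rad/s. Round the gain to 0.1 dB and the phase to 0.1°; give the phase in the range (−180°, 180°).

Substitute s = j15:
Numerator: 50(j15) + 12500 = 12500 + j750
Denominator: (j15) + 15 = 15 + j15
|N| = √(12500² + 750²) ≈ 12522, ∠N ≈ 3.43°
|D| = √(15² + 15²) ≈ 21.213, ∠D ≈ 45.00°
|T| = 12522 / 21.213 ≈ 590.3
Gain = 20 log₁₀(590.3) ≈ 55.42 dB
∠T = 3.43° − 45.00° = -41.57°

55.4 dB, -41.6°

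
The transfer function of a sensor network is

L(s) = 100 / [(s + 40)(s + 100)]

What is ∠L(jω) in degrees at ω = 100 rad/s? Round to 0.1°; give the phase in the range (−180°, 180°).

-113.2°

At s = jω = j100:
pole (s+40): 40 + j100 → |·| = √(40²+100²) = √11600 ≈ 107.7, ∠ = arctan(100/40) ≈ 68.20°
pole (s+100): 100 + j100 → |·| = √(100²+100²) = √20000 ≈ 141.42, ∠ = arctan(100/100) ≈ 45.00°
∠L = 0.00° − 113.20° = -113.20°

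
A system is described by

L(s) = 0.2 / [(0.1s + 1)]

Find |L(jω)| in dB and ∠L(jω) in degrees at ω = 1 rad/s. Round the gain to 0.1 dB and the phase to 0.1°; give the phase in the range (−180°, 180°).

-14.0 dB, -5.7°

At ω = 1 rad/s:
pole (1 + j1·0.1) = 1 + j0.1 → |·| ≈ 1.005, ∠ ≈ 5.71°
|L| = 0.2 · 1 / (1.005) ≈ 0.199
Gain = 20 log₁₀(0.199) ≈ -14.02 dB
∠L = (0°) − (5.71°) = -5.71°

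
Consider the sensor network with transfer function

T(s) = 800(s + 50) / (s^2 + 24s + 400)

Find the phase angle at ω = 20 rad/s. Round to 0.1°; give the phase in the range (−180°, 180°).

-68.2°

At s = jω = j20:
zero (s+50): 50 + j20 → |·| = √(50²+20²) = √2900 ≈ 53.852, ∠ = arctan(20/50) ≈ 21.80°
quadratic: (j20)² + 24·j20 + 400 = 0 + j480 → |·| ≈ 480, ∠ ≈ 90.00°
∠T = 21.80° − 90.00° = -68.20°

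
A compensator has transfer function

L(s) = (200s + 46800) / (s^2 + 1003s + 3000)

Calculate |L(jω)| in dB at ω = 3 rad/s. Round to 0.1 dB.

20.9 dB

Substitute s = j3:
Numerator: 200(j3) + 46800 = 46800 + j600
Denominator: (j3)^2 + 1003(j3) + 3000 = 2991 + j3009
|N| = √(46800² + 600²) ≈ 46804, ∠N ≈ 0.73°
|D| = √(2991² + 3009²) ≈ 4242.7, ∠D ≈ 45.17°
|L| = 46804 / 4242.7 ≈ 11.032
Gain = 20 log₁₀(11.032) ≈ 20.85 dB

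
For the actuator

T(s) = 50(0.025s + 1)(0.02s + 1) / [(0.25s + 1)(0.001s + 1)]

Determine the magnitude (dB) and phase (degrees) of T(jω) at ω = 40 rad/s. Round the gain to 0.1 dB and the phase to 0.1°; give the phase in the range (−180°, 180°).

19.1 dB, -2.9°

At ω = 40 rad/s:
zero (1 + j40·0.025) = 1 + j1 → |·| ≈ 1.4142, ∠ ≈ 45.00°
zero (1 + j40·0.02) = 1 + j0.8 → |·| ≈ 1.2806, ∠ ≈ 38.66°
pole (1 + j40·0.25) = 1 + j10 → |·| ≈ 10.05, ∠ ≈ 84.29°
pole (1 + j40·0.001) = 1 + j0.04 → |·| ≈ 1.0008, ∠ ≈ 2.29°
|T| = 50 · 1.4142 · 1.2806 / (10.05 · 1.0008) ≈ 9.0029
Gain = 20 log₁₀(9.0029) ≈ 19.09 dB
∠T = (45.00° + 38.66°) − (84.29° + 2.29°) = -2.92°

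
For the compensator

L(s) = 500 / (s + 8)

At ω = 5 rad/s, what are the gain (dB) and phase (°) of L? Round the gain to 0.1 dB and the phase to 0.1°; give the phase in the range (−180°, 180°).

34.5 dB, -32.0°

At s = jω = j5:
pole (s+8): 8 + j5 → |·| = √(8²+5²) = √89 ≈ 9.434, ∠ = arctan(5/8) ≈ 32.01°
|L| = 500 / 9.434 ≈ 53
Gain = 20 log₁₀(53) ≈ 34.49 dB
∠L = 0.00° − 32.01° = -32.01°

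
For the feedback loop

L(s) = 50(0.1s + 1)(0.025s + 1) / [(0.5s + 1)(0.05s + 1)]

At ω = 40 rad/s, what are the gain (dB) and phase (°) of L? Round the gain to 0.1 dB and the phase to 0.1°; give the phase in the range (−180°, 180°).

At ω = 40 rad/s:
zero (1 + j40·0.1) = 1 + j4 → |·| ≈ 4.1231, ∠ ≈ 75.96°
zero (1 + j40·0.025) = 1 + j1 → |·| ≈ 1.4142, ∠ ≈ 45.00°
pole (1 + j40·0.5) = 1 + j20 → |·| ≈ 20.025, ∠ ≈ 87.14°
pole (1 + j40·0.05) = 1 + j2 → |·| ≈ 2.2361, ∠ ≈ 63.43°
|L| = 50 · 4.1231 · 1.4142 / (20.025 · 2.2361) ≈ 6.5109
Gain = 20 log₁₀(6.5109) ≈ 16.27 dB
∠L = (75.96° + 45.00°) − (87.14° + 63.43°) = -29.61°

16.3 dB, -29.6°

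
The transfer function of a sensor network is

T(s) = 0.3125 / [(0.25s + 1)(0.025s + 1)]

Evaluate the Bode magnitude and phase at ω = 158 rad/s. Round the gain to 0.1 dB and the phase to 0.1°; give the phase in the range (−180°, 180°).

-54.2 dB, -164.3°

At ω = 158 rad/s:
pole (1 + j158·0.25) = 1 + j39.5 → |·| ≈ 39.513, ∠ ≈ 88.55°
pole (1 + j158·0.025) = 1 + j3.95 → |·| ≈ 4.0746, ∠ ≈ 75.79°
|T| = 0.3125 · 1 / (39.513 · 4.0746) ≈ 0.001941
Gain = 20 log₁₀(0.001941) ≈ -54.24 dB
∠T = (0°) − (88.55° + 75.79°) = -164.34°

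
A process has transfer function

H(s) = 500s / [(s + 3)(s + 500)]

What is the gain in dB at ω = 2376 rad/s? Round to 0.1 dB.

-13.7 dB

At s = jω = j2376:
zero at origin: s = j2376 → |·| = 2376, ∠ = 90.00°
pole (s+3): 3 + j2376 → |·| = √(3²+2376²) = √5645385 ≈ 2376, ∠ = arctan(2376/3) ≈ 89.93°
pole (s+500): 500 + j2376 → |·| = √(500²+2376²) = √5895376 ≈ 2428, ∠ = arctan(2376/500) ≈ 78.12°
|H| = 500 · 2376 / 5.7689e+06 ≈ 0.20593
Gain = 20 log₁₀(0.20593) ≈ -13.73 dB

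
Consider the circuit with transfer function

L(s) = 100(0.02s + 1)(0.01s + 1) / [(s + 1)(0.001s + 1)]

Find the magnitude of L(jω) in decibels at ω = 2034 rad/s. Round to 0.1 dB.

At ω = 2034 rad/s:
zero (1 + j2034·0.02) = 1 + j40.68 → |·| ≈ 40.692, ∠ ≈ 88.59°
zero (1 + j2034·0.01) = 1 + j20.34 → |·| ≈ 20.365, ∠ ≈ 87.19°
pole (1 + j2034·1) = 1 + j2034 → |·| ≈ 2034, ∠ ≈ 89.97°
pole (1 + j2034·0.001) = 1 + j2.034 → |·| ≈ 2.2665, ∠ ≈ 63.82°
|L| = 100 · 40.692 · 20.365 / (2034 · 2.2665) ≈ 17.976
Gain = 20 log₁₀(17.976) ≈ 25.09 dB

25.1 dB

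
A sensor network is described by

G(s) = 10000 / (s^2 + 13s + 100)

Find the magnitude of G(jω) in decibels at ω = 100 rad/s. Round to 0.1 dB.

At s = jω = j100:
quadratic: (j100)² + 13·j100 + 100 = -9900 + j1300 → |·| ≈ 9985, ∠ ≈ 172.52°
|G| = 10000 / 9985 ≈ 1.0015
Gain = 20 log₁₀(1.0015) ≈ 0.01 dB

0.0 dB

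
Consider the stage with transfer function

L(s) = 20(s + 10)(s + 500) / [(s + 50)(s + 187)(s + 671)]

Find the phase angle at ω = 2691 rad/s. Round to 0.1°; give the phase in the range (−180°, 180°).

-81.7°

At s = jω = j2691:
zero (s+10): 10 + j2691 → |·| = √(10²+2691²) = √7241581 ≈ 2691, ∠ = arctan(2691/10) ≈ 89.79°
zero (s+500): 500 + j2691 → |·| = √(500²+2691²) = √7491481 ≈ 2737.1, ∠ = arctan(2691/500) ≈ 79.47°
pole (s+50): 50 + j2691 → |·| = √(50²+2691²) = √7243981 ≈ 2691.5, ∠ = arctan(2691/50) ≈ 88.94°
pole (s+187): 187 + j2691 → |·| = √(187²+2691²) = √7276450 ≈ 2697.5, ∠ = arctan(2691/187) ≈ 86.02°
pole (s+671): 671 + j2691 → |·| = √(671²+2691²) = √7691722 ≈ 2773.4, ∠ = arctan(2691/671) ≈ 76.00°
∠L = 169.26° − 250.96° = -81.70°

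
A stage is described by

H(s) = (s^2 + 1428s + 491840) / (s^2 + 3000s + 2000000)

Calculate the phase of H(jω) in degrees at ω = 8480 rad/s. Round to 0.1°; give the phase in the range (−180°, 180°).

Substitute s = j8480:
Numerator: (j8480)^2 + 1428(j8480) + 491840 = -71418560 + j12109440
Denominator: (j8480)^2 + 3000(j8480) + 2000000 = -69910400 + j25440000
|N| = √(71418560² + 12109440²) ≈ 7.2438e+07, ∠N ≈ 170.38°
|D| = √(69910400² + 25440000²) ≈ 7.4395e+07, ∠D ≈ 160.00°
∠H = 170.38° − 160.00° = 10.38°

10.4°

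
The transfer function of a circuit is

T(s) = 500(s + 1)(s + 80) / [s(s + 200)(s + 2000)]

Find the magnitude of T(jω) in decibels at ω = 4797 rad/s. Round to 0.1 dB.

-20.3 dB

At s = jω = j4797:
zero (s+1): 1 + j4797 → |·| = √(1²+4797²) = √23011210 ≈ 4797, ∠ = arctan(4797/1) ≈ 89.99°
zero (s+80): 80 + j4797 → |·| = √(80²+4797²) = √23017609 ≈ 4797.7, ∠ = arctan(4797/80) ≈ 89.04°
pole (s+200): 200 + j4797 → |·| = √(200²+4797²) = √23051209 ≈ 4801.2, ∠ = arctan(4797/200) ≈ 87.61°
pole (s+2000): 2000 + j4797 → |·| = √(2000²+4797²) = √27011209 ≈ 5197.2, ∠ = arctan(4797/2000) ≈ 67.37°
pole at origin: |s| = 4797, ∠ = 90.00° (in denominator)
|T| = 500 · 2.3015e+07 / 1.197e+11 ≈ 0.096136
Gain = 20 log₁₀(0.096136) ≈ -20.34 dB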